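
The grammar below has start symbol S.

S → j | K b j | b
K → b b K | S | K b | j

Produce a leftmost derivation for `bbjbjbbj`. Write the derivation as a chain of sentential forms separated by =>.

S => Kbj   [S → K b j]
Kbj => bbKbj   [K → b b K]
bbKbj => bbKbbj   [K → K b]
bbKbbj => bbSbbj   [K → S]
bbSbbj => bbKbjbbj   [S → K b j]
bbKbjbbj => bbSbjbbj   [K → S]
bbSbjbbj => bbjbjbbj   [S → j]

S => Kbj => bbKbj => bbKbbj => bbSbbj => bbKbjbbj => bbSbjbbj => bbjbjbbj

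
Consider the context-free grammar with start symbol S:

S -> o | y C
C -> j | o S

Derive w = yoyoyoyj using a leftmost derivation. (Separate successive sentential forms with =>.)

S => yC   [S -> y C]
yC => yoS   [C -> o S]
yoS => yoyC   [S -> y C]
yoyC => yoyoS   [C -> o S]
yoyoS => yoyoyC   [S -> y C]
yoyoyC => yoyoyoS   [C -> o S]
yoyoyoS => yoyoyoyC   [S -> y C]
yoyoyoyC => yoyoyoyj   [C -> j]

S=>yC=>yoS=>yoyC=>yoyoS=>yoyoyC=>yoyoyoS=>yoyoyoyC=>yoyoyoyj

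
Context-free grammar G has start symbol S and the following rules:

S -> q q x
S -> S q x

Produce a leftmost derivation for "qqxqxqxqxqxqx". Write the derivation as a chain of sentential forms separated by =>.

S=>Sqx=>Sqxqx=>Sqxqxqx=>Sqxqxqxqx=>Sqxqxqxqxqx=>qqxqxqxqxqxqx

S => Sqx   [S -> S q x]
Sqx => Sqxqx   [S -> S q x]
Sqxqx => Sqxqxqx   [S -> S q x]
Sqxqxqx => Sqxqxqxqx   [S -> S q x]
Sqxqxqxqx => Sqxqxqxqxqx   [S -> S q x]
Sqxqxqxqxqx => qqxqxqxqxqxqx   [S -> q q x]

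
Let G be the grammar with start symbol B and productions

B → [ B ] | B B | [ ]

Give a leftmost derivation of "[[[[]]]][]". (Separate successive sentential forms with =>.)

B => BB   [B → B B]
BB => [B]B   [B → [ B ]]
[B]B => [[B]]B   [B → [ B ]]
[[B]]B => [[[B]]]B   [B → [ B ]]
[[[B]]]B => [[[[]]]]B   [B → [ ]]
[[[[]]]]B => [[[[]]]][]   [B → [ ]]

B=>BB=>[B]B=>[[B]]B=>[[[B]]]B=>[[[[]]]]B=>[[[[]]]][]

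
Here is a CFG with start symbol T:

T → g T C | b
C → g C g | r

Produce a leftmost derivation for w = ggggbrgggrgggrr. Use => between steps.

T => gTC   [T → g T C]
gTC => ggTCC   [T → g T C]
ggTCC => gggTCCC   [T → g T C]
gggTCCC => ggggTCCCC   [T → g T C]
ggggTCCCC => ggggbCCCC   [T → b]
ggggbCCCC => ggggbrCCC   [C → r]
ggggbrCCC => ggggbrgCgCC   [C → g C g]
ggggbrgCgCC => ggggbrggCggCC   [C → g C g]
ggggbrggCggCC => ggggbrgggCgggCC   [C → g C g]
ggggbrgggCgggCC => ggggbrgggrgggCC   [C → r]
ggggbrgggrgggCC => ggggbrgggrgggrC   [C → r]
ggggbrgggrgggrC => ggggbrgggrgggrr   [C → r]

T => gTC => ggTCC => gggTCCC => ggggTCCCC => ggggbCCCC => ggggbrCCC => ggggbrgCgCC => ggggbrggCggCC => ggggbrgggCgggCC => ggggbrgggrgggCC => ggggbrgggrgggrC => ggggbrgggrgggrr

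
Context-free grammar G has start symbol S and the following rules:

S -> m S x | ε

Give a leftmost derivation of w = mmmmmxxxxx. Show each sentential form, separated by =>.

S=>mSx=>mmSxx=>mmmSxxx=>mmmmSxxxx=>mmmmmSxxxxx=>mmmmmxxxxx

S => mSx   [S -> m S x]
mSx => mmSxx   [S -> m S x]
mmSxx => mmmSxxx   [S -> m S x]
mmmSxxx => mmmmSxxxx   [S -> m S x]
mmmmSxxxx => mmmmmSxxxxx   [S -> m S x]
mmmmmSxxxxx => mmmmmxxxxx   [S -> ε]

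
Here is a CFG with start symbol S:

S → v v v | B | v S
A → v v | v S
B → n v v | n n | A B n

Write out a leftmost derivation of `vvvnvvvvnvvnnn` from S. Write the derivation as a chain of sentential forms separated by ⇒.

S ⇒ B ⇒ ABn ⇒ vvBn ⇒ vvABnn ⇒ vvvSBnn ⇒ vvvBBnn ⇒ vvvnvvBnn ⇒ vvvnvvABnnn ⇒ vvvnvvvvBnnn ⇒ vvvnvvvvnvvnnn

S ⇒ B   [S → B]
B ⇒ ABn   [B → A B n]
ABn ⇒ vvBn   [A → v v]
vvBn ⇒ vvABnn   [B → A B n]
vvABnn ⇒ vvvSBnn   [A → v S]
vvvSBnn ⇒ vvvBBnn   [S → B]
vvvBBnn ⇒ vvvnvvBnn   [B → n v v]
vvvnvvBnn ⇒ vvvnvvABnnn   [B → A B n]
vvvnvvABnnn ⇒ vvvnvvvvBnnn   [A → v v]
vvvnvvvvBnnn ⇒ vvvnvvvvnvvnnn   [B → n v v]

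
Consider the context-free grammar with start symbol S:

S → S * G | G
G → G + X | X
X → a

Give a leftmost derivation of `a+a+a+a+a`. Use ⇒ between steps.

S ⇒ G   [S → G]
G ⇒ G+X   [G → G + X]
G+X ⇒ G+X+X   [G → G + X]
G+X+X ⇒ G+X+X+X   [G → G + X]
G+X+X+X ⇒ G+X+X+X+X   [G → G + X]
G+X+X+X+X ⇒ X+X+X+X+X   [G → X]
X+X+X+X+X ⇒ a+X+X+X+X   [X → a]
a+X+X+X+X ⇒ a+a+X+X+X   [X → a]
a+a+X+X+X ⇒ a+a+a+X+X   [X → a]
a+a+a+X+X ⇒ a+a+a+a+X   [X → a]
a+a+a+a+X ⇒ a+a+a+a+a   [X → a]

S⇒G⇒G+X⇒G+X+X⇒G+X+X+X⇒G+X+X+X+X⇒X+X+X+X+X⇒a+X+X+X+X⇒a+a+X+X+X⇒a+a+a+X+X⇒a+a+a+a+X⇒a+a+a+a+a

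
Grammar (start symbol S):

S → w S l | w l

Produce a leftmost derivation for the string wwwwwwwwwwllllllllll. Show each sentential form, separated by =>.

S=>wSl=>wwSll=>wwwSlll=>wwwwSllll=>wwwwwSlllll=>wwwwwwSllllll=>wwwwwwwSlllllll=>wwwwwwwwSllllllll=>wwwwwwwwwSlllllllll=>wwwwwwwwwwllllllllll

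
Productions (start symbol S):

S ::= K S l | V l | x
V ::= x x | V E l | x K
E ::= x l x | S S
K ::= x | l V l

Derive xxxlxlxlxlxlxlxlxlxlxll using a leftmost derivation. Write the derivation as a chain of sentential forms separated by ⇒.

S ⇒ Vl ⇒ VEll ⇒ VElEll ⇒ VElElEll ⇒ VElElElEll ⇒ VElElElElEll ⇒ xxElElElElEll ⇒ xxxlxlElElElEll ⇒ xxxlxlxlxlElElEll ⇒ xxxlxlxlxlxlxlElEll ⇒ xxxlxlxlxlxlxlxlxlEll ⇒ xxxlxlxlxlxlxlxlxlxlxll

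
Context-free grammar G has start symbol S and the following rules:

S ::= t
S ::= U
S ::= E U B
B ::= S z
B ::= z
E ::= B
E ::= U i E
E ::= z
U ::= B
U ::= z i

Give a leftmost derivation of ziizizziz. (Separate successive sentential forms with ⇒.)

S⇒EUB⇒UiEUB⇒ziiEUB⇒ziiBUB⇒ziiSzUB⇒ziiUzUB⇒ziizizUB⇒ziizizziB⇒ziizizziz

S ⇒ EUB   [S ::= E U B]
EUB ⇒ UiEUB   [E ::= U i E]
UiEUB ⇒ ziiEUB   [U ::= z i]
ziiEUB ⇒ ziiBUB   [E ::= B]
ziiBUB ⇒ ziiSzUB   [B ::= S z]
ziiSzUB ⇒ ziiUzUB   [S ::= U]
ziiUzUB ⇒ ziizizUB   [U ::= z i]
ziizizUB ⇒ ziizizziB   [U ::= z i]
ziizizziB ⇒ ziizizziz   [B ::= z]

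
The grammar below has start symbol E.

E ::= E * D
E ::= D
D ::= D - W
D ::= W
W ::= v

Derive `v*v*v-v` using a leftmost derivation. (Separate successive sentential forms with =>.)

E => E*D   [E ::= E * D]
E*D => E*D*D   [E ::= E * D]
E*D*D => D*D*D   [E ::= D]
D*D*D => W*D*D   [D ::= W]
W*D*D => v*D*D   [W ::= v]
v*D*D => v*W*D   [D ::= W]
v*W*D => v*v*D   [W ::= v]
v*v*D => v*v*D-W   [D ::= D - W]
v*v*D-W => v*v*W-W   [D ::= W]
v*v*W-W => v*v*v-W   [W ::= v]
v*v*v-W => v*v*v-v   [W ::= v]

E => E*D => E*D*D => D*D*D => W*D*D => v*D*D => v*W*D => v*v*D => v*v*D-W => v*v*W-W => v*v*v-W => v*v*v-v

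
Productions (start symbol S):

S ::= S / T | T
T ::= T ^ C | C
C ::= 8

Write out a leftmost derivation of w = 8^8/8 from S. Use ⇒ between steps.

S ⇒ S/T ⇒ T/T ⇒ T^C/T ⇒ C^C/T ⇒ 8^C/T ⇒ 8^8/T ⇒ 8^8/C ⇒ 8^8/8

S ⇒ S/T   [S ::= S / T]
S/T ⇒ T/T   [S ::= T]
T/T ⇒ T^C/T   [T ::= T ^ C]
T^C/T ⇒ C^C/T   [T ::= C]
C^C/T ⇒ 8^C/T   [C ::= 8]
8^C/T ⇒ 8^8/T   [C ::= 8]
8^8/T ⇒ 8^8/C   [T ::= C]
8^8/C ⇒ 8^8/8   [C ::= 8]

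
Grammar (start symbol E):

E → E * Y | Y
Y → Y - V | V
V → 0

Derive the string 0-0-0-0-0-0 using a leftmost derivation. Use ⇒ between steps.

E ⇒ Y   [E → Y]
Y ⇒ Y-V   [Y → Y - V]
Y-V ⇒ Y-V-V   [Y → Y - V]
Y-V-V ⇒ Y-V-V-V   [Y → Y - V]
Y-V-V-V ⇒ Y-V-V-V-V   [Y → Y - V]
Y-V-V-V-V ⇒ Y-V-V-V-V-V   [Y → Y - V]
Y-V-V-V-V-V ⇒ V-V-V-V-V-V   [Y → V]
V-V-V-V-V-V ⇒ 0-V-V-V-V-V   [V → 0]
0-V-V-V-V-V ⇒ 0-0-V-V-V-V   [V → 0]
0-0-V-V-V-V ⇒ 0-0-0-V-V-V   [V → 0]
0-0-0-V-V-V ⇒ 0-0-0-0-V-V   [V → 0]
0-0-0-0-V-V ⇒ 0-0-0-0-0-V   [V → 0]
0-0-0-0-0-V ⇒ 0-0-0-0-0-0   [V → 0]

E⇒Y⇒Y-V⇒Y-V-V⇒Y-V-V-V⇒Y-V-V-V-V⇒Y-V-V-V-V-V⇒V-V-V-V-V-V⇒0-V-V-V-V-V⇒0-0-V-V-V-V⇒0-0-0-V-V-V⇒0-0-0-0-V-V⇒0-0-0-0-0-V⇒0-0-0-0-0-0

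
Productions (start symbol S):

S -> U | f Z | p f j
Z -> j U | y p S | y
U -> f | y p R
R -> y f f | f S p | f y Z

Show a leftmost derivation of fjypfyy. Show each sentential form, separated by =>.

S => fZ => fjU => fjypR => fjypfyZ => fjypfyy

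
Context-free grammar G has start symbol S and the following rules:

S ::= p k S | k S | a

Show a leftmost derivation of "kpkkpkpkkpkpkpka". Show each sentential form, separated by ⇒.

S ⇒ kS   [S ::= k S]
kS ⇒ kpkS   [S ::= p k S]
kpkS ⇒ kpkkS   [S ::= k S]
kpkkS ⇒ kpkkpkS   [S ::= p k S]
kpkkpkS ⇒ kpkkpkpkS   [S ::= p k S]
kpkkpkpkS ⇒ kpkkpkpkkS   [S ::= k S]
kpkkpkpkkS ⇒ kpkkpkpkkpkS   [S ::= p k S]
kpkkpkpkkpkS ⇒ kpkkpkpkkpkpkS   [S ::= p k S]
kpkkpkpkkpkpkS ⇒ kpkkpkpkkpkpkpkS   [S ::= p k S]
kpkkpkpkkpkpkpkS ⇒ kpkkpkpkkpkpkpka   [S ::= a]

S ⇒ kS ⇒ kpkS ⇒ kpkkS ⇒ kpkkpkS ⇒ kpkkpkpkS ⇒ kpkkpkpkkS ⇒ kpkkpkpkkpkS ⇒ kpkkpkpkkpkpkS ⇒ kpkkpkpkkpkpkpkS ⇒ kpkkpkpkkpkpkpka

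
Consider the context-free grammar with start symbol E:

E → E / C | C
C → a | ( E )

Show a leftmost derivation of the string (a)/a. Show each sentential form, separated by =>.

E => E/C   [E → E / C]
E/C => C/C   [E → C]
C/C => (E)/C   [C → ( E )]
(E)/C => (C)/C   [E → C]
(C)/C => (a)/C   [C → a]
(a)/C => (a)/a   [C → a]

E => E/C => C/C => (E)/C => (C)/C => (a)/C => (a)/a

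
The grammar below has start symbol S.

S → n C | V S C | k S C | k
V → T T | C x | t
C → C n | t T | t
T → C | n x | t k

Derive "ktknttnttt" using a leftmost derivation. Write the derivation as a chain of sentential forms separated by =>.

S => kSC   [S → k S C]
kSC => kVSCC   [S → V S C]
kVSCC => ktSCC   [V → t]
ktSCC => ktkSCCC   [S → k S C]
ktkSCCC => ktknCCCC   [S → n C]
ktknCCCC => ktknCnCCC   [C → C n]
ktknCnCCC => ktkntTnCCC   [C → t T]
ktkntTnCCC => ktkntCnCCC   [T → C]
ktkntCnCCC => ktknttnCCC   [C → t]
ktknttnCCC => ktknttntCC   [C → t]
ktknttntCC => ktknttnttC   [C → t]
ktknttnttC => ktknttnttt   [C → t]

S=>kSC=>kVSCC=>ktSCC=>ktkSCCC=>ktknCCCC=>ktknCnCCC=>ktkntTnCCC=>ktkntCnCCC=>ktknttnCCC=>ktknttntCC=>ktknttnttC=>ktknttnttt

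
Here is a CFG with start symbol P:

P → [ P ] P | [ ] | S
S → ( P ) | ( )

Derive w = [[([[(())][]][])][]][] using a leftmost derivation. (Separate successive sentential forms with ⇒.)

P ⇒ [P]P ⇒ [[P]P]P ⇒ [[S]P]P ⇒ [[(P)]P]P ⇒ [[([P]P)]P]P ⇒ [[([[P]P]P)]P]P ⇒ [[([[S]P]P)]P]P ⇒ [[([[(P)]P]P)]P]P ⇒ [[([[(S)]P]P)]P]P ⇒ [[([[(())]P]P)]P]P ⇒ [[([[(())][]]P)]P]P ⇒ [[([[(())][]][])]P]P ⇒ [[([[(())][]][])][]]P ⇒ [[([[(())][]][])][]][]

P ⇒ [P]P   [P → [ P ] P]
[P]P ⇒ [[P]P]P   [P → [ P ] P]
[[P]P]P ⇒ [[S]P]P   [P → S]
[[S]P]P ⇒ [[(P)]P]P   [S → ( P )]
[[(P)]P]P ⇒ [[([P]P)]P]P   [P → [ P ] P]
[[([P]P)]P]P ⇒ [[([[P]P]P)]P]P   [P → [ P ] P]
[[([[P]P]P)]P]P ⇒ [[([[S]P]P)]P]P   [P → S]
[[([[S]P]P)]P]P ⇒ [[([[(P)]P]P)]P]P   [S → ( P )]
[[([[(P)]P]P)]P]P ⇒ [[([[(S)]P]P)]P]P   [P → S]
[[([[(S)]P]P)]P]P ⇒ [[([[(())]P]P)]P]P   [S → ( )]
[[([[(())]P]P)]P]P ⇒ [[([[(())][]]P)]P]P   [P → [ ]]
[[([[(())][]]P)]P]P ⇒ [[([[(())][]][])]P]P   [P → [ ]]
[[([[(())][]][])]P]P ⇒ [[([[(())][]][])][]]P   [P → [ ]]
[[([[(())][]][])][]]P ⇒ [[([[(())][]][])][]][]   [P → [ ]]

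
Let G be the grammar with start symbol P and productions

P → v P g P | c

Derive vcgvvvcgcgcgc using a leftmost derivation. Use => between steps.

P => vPgP => vcgP => vcgvPgP => vcgvvPgPgP => vcgvvvPgPgPgP => vcgvvvcgPgPgP => vcgvvvcgcgPgP => vcgvvvcgcgcgP => vcgvvvcgcgcgc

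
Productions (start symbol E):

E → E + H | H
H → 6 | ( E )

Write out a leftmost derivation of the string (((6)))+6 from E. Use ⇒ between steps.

E ⇒ E+H   [E → E + H]
E+H ⇒ H+H   [E → H]
H+H ⇒ (E)+H   [H → ( E )]
(E)+H ⇒ (H)+H   [E → H]
(H)+H ⇒ ((E))+H   [H → ( E )]
((E))+H ⇒ ((H))+H   [E → H]
((H))+H ⇒ (((E)))+H   [H → ( E )]
(((E)))+H ⇒ (((H)))+H   [E → H]
(((H)))+H ⇒ (((6)))+H   [H → 6]
(((6)))+H ⇒ (((6)))+6   [H → 6]

E ⇒ E+H ⇒ H+H ⇒ (E)+H ⇒ (H)+H ⇒ ((E))+H ⇒ ((H))+H ⇒ (((E)))+H ⇒ (((H)))+H ⇒ (((6)))+H ⇒ (((6)))+6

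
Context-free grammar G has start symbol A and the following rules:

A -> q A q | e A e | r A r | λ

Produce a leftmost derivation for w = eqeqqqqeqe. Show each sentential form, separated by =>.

A => eAe   [A -> e A e]
eAe => eqAqe   [A -> q A q]
eqAqe => eqeAeqe   [A -> e A e]
eqeAeqe => eqeqAqeqe   [A -> q A q]
eqeqAqeqe => eqeqqAqqeqe   [A -> q A q]
eqeqqAqqeqe => eqeqqqqeqe   [A -> λ]

A => eAe => eqAqe => eqeAeqe => eqeqAqeqe => eqeqqAqqeqe => eqeqqqqeqe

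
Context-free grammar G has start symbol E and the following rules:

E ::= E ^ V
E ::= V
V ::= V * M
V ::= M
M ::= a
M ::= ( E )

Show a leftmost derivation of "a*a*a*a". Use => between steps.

E => V => V*M => V*M*M => V*M*M*M => M*M*M*M => a*M*M*M => a*a*M*M => a*a*a*M => a*a*a*a

E => V   [E ::= V]
V => V*M   [V ::= V * M]
V*M => V*M*M   [V ::= V * M]
V*M*M => V*M*M*M   [V ::= V * M]
V*M*M*M => M*M*M*M   [V ::= M]
M*M*M*M => a*M*M*M   [M ::= a]
a*M*M*M => a*a*M*M   [M ::= a]
a*a*M*M => a*a*a*M   [M ::= a]
a*a*a*M => a*a*a*a   [M ::= a]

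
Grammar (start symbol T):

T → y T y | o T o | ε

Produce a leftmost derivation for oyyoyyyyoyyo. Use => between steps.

T => oTo => oyTyo => oyyTyyo => oyyoToyyo => oyyoyTyoyyo => oyyoyyTyyoyyo => oyyoyyyyoyyo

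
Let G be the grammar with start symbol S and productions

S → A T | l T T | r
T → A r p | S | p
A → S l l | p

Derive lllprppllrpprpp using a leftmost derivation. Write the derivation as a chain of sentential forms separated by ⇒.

S ⇒ lTT   [S → l T T]
lTT ⇒ lST   [T → S]
lST ⇒ llTTT   [S → l T T]
llTTT ⇒ llArpTT   [T → A r p]
llArpTT ⇒ llSllrpTT   [A → S l l]
llSllrpTT ⇒ lllTTllrpTT   [S → l T T]
lllTTllrpTT ⇒ lllArpTllrpTT   [T → A r p]
lllArpTllrpTT ⇒ lllprpTllrpTT   [A → p]
lllprpTllrpTT ⇒ lllprppllrpTT   [T → p]
lllprppllrpTT ⇒ lllprppllrpArpT   [T → A r p]
lllprppllrpArpT ⇒ lllprppllrpprpT   [A → p]
lllprppllrpprpT ⇒ lllprppllrpprpp   [T → p]

S ⇒ lTT ⇒ lST ⇒ llTTT ⇒ llArpTT ⇒ llSllrpTT ⇒ lllTTllrpTT ⇒ lllArpTllrpTT ⇒ lllprpTllrpTT ⇒ lllprppllrpTT ⇒ lllprppllrpArpT ⇒ lllprppllrpprpT ⇒ lllprppllrpprpp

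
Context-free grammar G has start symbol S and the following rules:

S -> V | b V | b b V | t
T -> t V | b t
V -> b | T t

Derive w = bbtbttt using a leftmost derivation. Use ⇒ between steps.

S ⇒ bbV   [S -> b b V]
bbV ⇒ bbTt   [V -> T t]
bbTt ⇒ bbtVt   [T -> t V]
bbtVt ⇒ bbtTtt   [V -> T t]
bbtTtt ⇒ bbtbttt   [T -> b t]

S ⇒ bbV ⇒ bbTt ⇒ bbtVt ⇒ bbtTtt ⇒ bbtbttt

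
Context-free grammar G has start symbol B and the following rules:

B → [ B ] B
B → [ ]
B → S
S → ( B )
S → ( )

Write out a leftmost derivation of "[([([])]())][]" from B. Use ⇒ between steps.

B ⇒ [B]B ⇒ [S]B ⇒ [(B)]B ⇒ [([B]B)]B ⇒ [([S]B)]B ⇒ [([(B)]B)]B ⇒ [([([])]B)]B ⇒ [([([])]S)]B ⇒ [([([])]())]B ⇒ [([([])]())][]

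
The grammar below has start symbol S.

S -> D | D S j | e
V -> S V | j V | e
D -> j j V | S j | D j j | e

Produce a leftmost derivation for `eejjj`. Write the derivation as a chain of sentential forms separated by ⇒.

S⇒DSj⇒eSj⇒eDj⇒eDjjj⇒eejjj

S ⇒ DSj   [S -> D S j]
DSj ⇒ eSj   [D -> e]
eSj ⇒ eDj   [S -> D]
eDj ⇒ eDjjj   [D -> D j j]
eDjjj ⇒ eejjj   [D -> e]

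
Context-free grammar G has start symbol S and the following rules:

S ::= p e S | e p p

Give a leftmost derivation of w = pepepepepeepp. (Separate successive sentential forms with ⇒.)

S⇒peS⇒pepeS⇒pepepeS⇒pepepepeS⇒pepepepepeS⇒pepepepepeepp

S ⇒ peS   [S ::= p e S]
peS ⇒ pepeS   [S ::= p e S]
pepeS ⇒ pepepeS   [S ::= p e S]
pepepeS ⇒ pepepepeS   [S ::= p e S]
pepepepeS ⇒ pepepepepeS   [S ::= p e S]
pepepepepeS ⇒ pepepepepeepp   [S ::= e p p]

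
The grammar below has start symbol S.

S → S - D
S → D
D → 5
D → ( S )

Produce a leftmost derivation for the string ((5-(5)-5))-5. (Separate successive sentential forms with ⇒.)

S ⇒ S-D   [S → S - D]
S-D ⇒ D-D   [S → D]
D-D ⇒ (S)-D   [D → ( S )]
(S)-D ⇒ (D)-D   [S → D]
(D)-D ⇒ ((S))-D   [D → ( S )]
((S))-D ⇒ ((S-D))-D   [S → S - D]
((S-D))-D ⇒ ((S-D-D))-D   [S → S - D]
((S-D-D))-D ⇒ ((D-D-D))-D   [S → D]
((D-D-D))-D ⇒ ((5-D-D))-D   [D → 5]
((5-D-D))-D ⇒ ((5-(S)-D))-D   [D → ( S )]
((5-(S)-D))-D ⇒ ((5-(D)-D))-D   [S → D]
((5-(D)-D))-D ⇒ ((5-(5)-D))-D   [D → 5]
((5-(5)-D))-D ⇒ ((5-(5)-5))-D   [D → 5]
((5-(5)-5))-D ⇒ ((5-(5)-5))-5   [D → 5]

S⇒S-D⇒D-D⇒(S)-D⇒(D)-D⇒((S))-D⇒((S-D))-D⇒((S-D-D))-D⇒((D-D-D))-D⇒((5-D-D))-D⇒((5-(S)-D))-D⇒((5-(D)-D))-D⇒((5-(5)-D))-D⇒((5-(5)-5))-D⇒((5-(5)-5))-5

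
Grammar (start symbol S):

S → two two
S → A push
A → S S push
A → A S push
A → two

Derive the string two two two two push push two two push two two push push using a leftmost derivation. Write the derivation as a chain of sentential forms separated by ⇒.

S ⇒ A push   [S → A push]
A push ⇒ A S push push   [A → A S push]
A S push push ⇒ S S push S push push   [A → S S push]
S S push S push push ⇒ A push S push S push push   [S → A push]
A push S push S push push ⇒ S S push push S push S push push   [A → S S push]
S S push push S push S push push ⇒ two two S push push S push S push push   [S → two two]
two two S push push S push S push push ⇒ two two two two push push S push S push push   [S → two two]
two two two two push push S push S push push ⇒ two two two two push push two two push S push push   [S → two two]
two two two two push push two two push S push push ⇒ two two two two push push two two push two two push push   [S → two two]

S ⇒ A push ⇒ A S push push ⇒ S S push S push push ⇒ A push S push S push push ⇒ S S push push S push S push push ⇒ two two S push push S push S push push ⇒ two two two two push push S push S push push ⇒ two two two two push push two two push S push push ⇒ two two two two push push two two push two two push push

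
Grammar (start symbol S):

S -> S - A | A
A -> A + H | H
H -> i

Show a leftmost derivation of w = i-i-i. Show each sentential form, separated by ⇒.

S⇒S-A⇒S-A-A⇒A-A-A⇒H-A-A⇒i-A-A⇒i-H-A⇒i-i-A⇒i-i-H⇒i-i-i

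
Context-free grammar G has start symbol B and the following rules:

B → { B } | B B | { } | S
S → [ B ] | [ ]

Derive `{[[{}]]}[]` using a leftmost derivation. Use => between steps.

B => BB   [B → B B]
BB => {B}B   [B → { B }]
{B}B => {S}B   [B → S]
{S}B => {[B]}B   [S → [ B ]]
{[B]}B => {[S]}B   [B → S]
{[S]}B => {[[B]]}B   [S → [ B ]]
{[[B]]}B => {[[{}]]}B   [B → { }]
{[[{}]]}B => {[[{}]]}S   [B → S]
{[[{}]]}S => {[[{}]]}[]   [S → [ ]]

B => BB => {B}B => {S}B => {[B]}B => {[S]}B => {[[B]]}B => {[[{}]]}B => {[[{}]]}S => {[[{}]]}[]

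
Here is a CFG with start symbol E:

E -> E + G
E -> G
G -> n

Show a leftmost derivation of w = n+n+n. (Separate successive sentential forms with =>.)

E => E+G   [E -> E + G]
E+G => E+G+G   [E -> E + G]
E+G+G => G+G+G   [E -> G]
G+G+G => n+G+G   [G -> n]
n+G+G => n+n+G   [G -> n]
n+n+G => n+n+n   [G -> n]

E=>E+G=>E+G+G=>G+G+G=>n+G+G=>n+n+G=>n+n+n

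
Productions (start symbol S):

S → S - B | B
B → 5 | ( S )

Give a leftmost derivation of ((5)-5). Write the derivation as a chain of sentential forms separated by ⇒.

S⇒B⇒(S)⇒(S-B)⇒(B-B)⇒((S)-B)⇒((B)-B)⇒((5)-B)⇒((5)-5)

S ⇒ B   [S → B]
B ⇒ (S)   [B → ( S )]
(S) ⇒ (S-B)   [S → S - B]
(S-B) ⇒ (B-B)   [S → B]
(B-B) ⇒ ((S)-B)   [B → ( S )]
((S)-B) ⇒ ((B)-B)   [S → B]
((B)-B) ⇒ ((5)-B)   [B → 5]
((5)-B) ⇒ ((5)-5)   [B → 5]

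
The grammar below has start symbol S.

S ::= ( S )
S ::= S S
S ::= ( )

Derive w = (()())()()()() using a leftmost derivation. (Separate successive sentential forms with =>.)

S => SS   [S ::= S S]
SS => SSS   [S ::= S S]
SSS => SSSS   [S ::= S S]
SSSS => SSSSS   [S ::= S S]
SSSSS => (S)SSSS   [S ::= ( S )]
(S)SSSS => (SS)SSSS   [S ::= S S]
(SS)SSSS => (()S)SSSS   [S ::= ( )]
(()S)SSSS => (()())SSSS   [S ::= ( )]
(()())SSSS => (()())()SSS   [S ::= ( )]
(()())()SSS => (()())()()SS   [S ::= ( )]
(()())()()SS => (()())()()()S   [S ::= ( )]
(()())()()()S => (()())()()()()   [S ::= ( )]

S => SS => SSS => SSSS => SSSSS => (S)SSSS => (SS)SSSS => (()S)SSSS => (()())SSSS => (()())()SSS => (()())()()SS => (()())()()()S => (()())()()()()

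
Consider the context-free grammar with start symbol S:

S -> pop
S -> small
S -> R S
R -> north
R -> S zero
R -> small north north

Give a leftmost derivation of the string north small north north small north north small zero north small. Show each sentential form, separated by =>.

S => R S => north S => north R S => north small north north S => north small north north R S => north small north north S zero S => north small north north R S zero S => north small north north small north north S zero S => north small north north small north north small zero S => north small north north small north north small zero R S => north small north north small north north small zero north S => north small north north small north north small zero north small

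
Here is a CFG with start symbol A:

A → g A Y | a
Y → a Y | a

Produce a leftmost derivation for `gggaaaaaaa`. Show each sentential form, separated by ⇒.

A ⇒ gAY ⇒ ggAYY ⇒ gggAYYY ⇒ gggaYYY ⇒ gggaaYYY ⇒ gggaaaYY ⇒ gggaaaaYY ⇒ gggaaaaaY ⇒ gggaaaaaaY ⇒ gggaaaaaaa

A ⇒ gAY   [A → g A Y]
gAY ⇒ ggAYY   [A → g A Y]
ggAYY ⇒ gggAYYY   [A → g A Y]
gggAYYY ⇒ gggaYYY   [A → a]
gggaYYY ⇒ gggaaYYY   [Y → a Y]
gggaaYYY ⇒ gggaaaYY   [Y → a]
gggaaaYY ⇒ gggaaaaYY   [Y → a Y]
gggaaaaYY ⇒ gggaaaaaY   [Y → a]
gggaaaaaY ⇒ gggaaaaaaY   [Y → a Y]
gggaaaaaaY ⇒ gggaaaaaaa   [Y → a]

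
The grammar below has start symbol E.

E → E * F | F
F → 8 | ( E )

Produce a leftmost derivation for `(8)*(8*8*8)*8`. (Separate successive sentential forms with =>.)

E => E*F   [E → E * F]
E*F => E*F*F   [E → E * F]
E*F*F => F*F*F   [E → F]
F*F*F => (E)*F*F   [F → ( E )]
(E)*F*F => (F)*F*F   [E → F]
(F)*F*F => (8)*F*F   [F → 8]
(8)*F*F => (8)*(E)*F   [F → ( E )]
(8)*(E)*F => (8)*(E*F)*F   [E → E * F]
(8)*(E*F)*F => (8)*(E*F*F)*F   [E → E * F]
(8)*(E*F*F)*F => (8)*(F*F*F)*F   [E → F]
(8)*(F*F*F)*F => (8)*(8*F*F)*F   [F → 8]
(8)*(8*F*F)*F => (8)*(8*8*F)*F   [F → 8]
(8)*(8*8*F)*F => (8)*(8*8*8)*F   [F → 8]
(8)*(8*8*8)*F => (8)*(8*8*8)*8   [F → 8]

E => E*F => E*F*F => F*F*F => (E)*F*F => (F)*F*F => (8)*F*F => (8)*(E)*F => (8)*(E*F)*F => (8)*(E*F*F)*F => (8)*(F*F*F)*F => (8)*(8*F*F)*F => (8)*(8*8*F)*F => (8)*(8*8*8)*F => (8)*(8*8*8)*8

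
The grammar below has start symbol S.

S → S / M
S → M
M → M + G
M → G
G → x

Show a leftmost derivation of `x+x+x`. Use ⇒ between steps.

S ⇒ M ⇒ M+G ⇒ M+G+G ⇒ G+G+G ⇒ x+G+G ⇒ x+x+G ⇒ x+x+x

S ⇒ M   [S → M]
M ⇒ M+G   [M → M + G]
M+G ⇒ M+G+G   [M → M + G]
M+G+G ⇒ G+G+G   [M → G]
G+G+G ⇒ x+G+G   [G → x]
x+G+G ⇒ x+x+G   [G → x]
x+x+G ⇒ x+x+x   [G → x]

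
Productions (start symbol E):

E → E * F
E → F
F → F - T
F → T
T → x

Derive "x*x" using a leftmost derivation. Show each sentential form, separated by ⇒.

E ⇒ E*F ⇒ F*F ⇒ T*F ⇒ x*F ⇒ x*T ⇒ x*x

E ⇒ E*F   [E → E * F]
E*F ⇒ F*F   [E → F]
F*F ⇒ T*F   [F → T]
T*F ⇒ x*F   [T → x]
x*F ⇒ x*T   [F → T]
x*T ⇒ x*x   [T → x]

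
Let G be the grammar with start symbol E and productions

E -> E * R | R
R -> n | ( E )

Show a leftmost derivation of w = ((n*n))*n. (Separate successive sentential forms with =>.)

E=>E*R=>R*R=>(E)*R=>(R)*R=>((E))*R=>((E*R))*R=>((R*R))*R=>((n*R))*R=>((n*n))*R=>((n*n))*n

E => E*R   [E -> E * R]
E*R => R*R   [E -> R]
R*R => (E)*R   [R -> ( E )]
(E)*R => (R)*R   [E -> R]
(R)*R => ((E))*R   [R -> ( E )]
((E))*R => ((E*R))*R   [E -> E * R]
((E*R))*R => ((R*R))*R   [E -> R]
((R*R))*R => ((n*R))*R   [R -> n]
((n*R))*R => ((n*n))*R   [R -> n]
((n*n))*R => ((n*n))*n   [R -> n]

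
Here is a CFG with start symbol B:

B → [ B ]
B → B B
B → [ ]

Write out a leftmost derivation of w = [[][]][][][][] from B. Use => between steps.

B => BB => BBB => BBBB => BBBBB => [B]BBBB => [BB]BBBB => [[]B]BBBB => [[][]]BBBB => [[][]][]BBB => [[][]][][]BB => [[][]][][][]B => [[][]][][][][]

B => BB   [B → B B]
BB => BBB   [B → B B]
BBB => BBBB   [B → B B]
BBBB => BBBBB   [B → B B]
BBBBB => [B]BBBB   [B → [ B ]]
[B]BBBB => [BB]BBBB   [B → B B]
[BB]BBBB => [[]B]BBBB   [B → [ ]]
[[]B]BBBB => [[][]]BBBB   [B → [ ]]
[[][]]BBBB => [[][]][]BBB   [B → [ ]]
[[][]][]BBB => [[][]][][]BB   [B → [ ]]
[[][]][][]BB => [[][]][][][]B   [B → [ ]]
[[][]][][][]B => [[][]][][][][]   [B → [ ]]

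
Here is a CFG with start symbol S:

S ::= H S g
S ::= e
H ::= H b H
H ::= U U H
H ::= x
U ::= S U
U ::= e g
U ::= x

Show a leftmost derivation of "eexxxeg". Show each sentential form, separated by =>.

S => HSg => UUHSg => SUUHSg => eUUHSg => eSUUHSg => eeUUHSg => eexUHSg => eexxHSg => eexxxSg => eexxxeg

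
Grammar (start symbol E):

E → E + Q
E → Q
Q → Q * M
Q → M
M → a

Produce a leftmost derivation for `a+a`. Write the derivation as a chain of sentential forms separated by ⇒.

E ⇒ E+Q   [E → E + Q]
E+Q ⇒ Q+Q   [E → Q]
Q+Q ⇒ M+Q   [Q → M]
M+Q ⇒ a+Q   [M → a]
a+Q ⇒ a+M   [Q → M]
a+M ⇒ a+a   [M → a]

E⇒E+Q⇒Q+Q⇒M+Q⇒a+Q⇒a+M⇒a+a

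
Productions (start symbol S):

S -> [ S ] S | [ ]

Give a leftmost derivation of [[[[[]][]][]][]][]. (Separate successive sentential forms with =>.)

S => [S]S => [[S]S]S => [[[S]S]S]S => [[[[S]S]S]S]S => [[[[[]]S]S]S]S => [[[[[]][]]S]S]S => [[[[[]][]][]]S]S => [[[[[]][]][]][]]S => [[[[[]][]][]][]][]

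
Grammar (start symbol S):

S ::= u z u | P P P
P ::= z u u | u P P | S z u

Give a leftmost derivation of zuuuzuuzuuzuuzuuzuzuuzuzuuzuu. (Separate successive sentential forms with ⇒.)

S ⇒ PPP ⇒ SzuPP ⇒ PPPzuPP ⇒ zuuPPzuPP ⇒ zuuSzuPzuPP ⇒ zuuPPPzuPzuPP ⇒ zuuuPPPPzuPzuPP ⇒ zuuuzuuPPPzuPzuPP ⇒ zuuuzuuzuuPPzuPzuPP ⇒ zuuuzuuzuuzuuPzuPzuPP ⇒ zuuuzuuzuuzuuzuuzuPzuPP ⇒ zuuuzuuzuuzuuzuuzuzuuzuPP ⇒ zuuuzuuzuuzuuzuuzuzuuzuzuuP ⇒ zuuuzuuzuuzuuzuuzuzuuzuzuuzuu

S ⇒ PPP   [S ::= P P P]
PPP ⇒ SzuPP   [P ::= S z u]
SzuPP ⇒ PPPzuPP   [S ::= P P P]
PPPzuPP ⇒ zuuPPzuPP   [P ::= z u u]
zuuPPzuPP ⇒ zuuSzuPzuPP   [P ::= S z u]
zuuSzuPzuPP ⇒ zuuPPPzuPzuPP   [S ::= P P P]
zuuPPPzuPzuPP ⇒ zuuuPPPPzuPzuPP   [P ::= u P P]
zuuuPPPPzuPzuPP ⇒ zuuuzuuPPPzuPzuPP   [P ::= z u u]
zuuuzuuPPPzuPzuPP ⇒ zuuuzuuzuuPPzuPzuPP   [P ::= z u u]
zuuuzuuzuuPPzuPzuPP ⇒ zuuuzuuzuuzuuPzuPzuPP   [P ::= z u u]
zuuuzuuzuuzuuPzuPzuPP ⇒ zuuuzuuzuuzuuzuuzuPzuPP   [P ::= z u u]
zuuuzuuzuuzuuzuuzuPzuPP ⇒ zuuuzuuzuuzuuzuuzuzuuzuPP   [P ::= z u u]
zuuuzuuzuuzuuzuuzuzuuzuPP ⇒ zuuuzuuzuuzuuzuuzuzuuzuzuuP   [P ::= z u u]
zuuuzuuzuuzuuzuuzuzuuzuzuuP ⇒ zuuuzuuzuuzuuzuuzuzuuzuzuuzuu   [P ::= z u u]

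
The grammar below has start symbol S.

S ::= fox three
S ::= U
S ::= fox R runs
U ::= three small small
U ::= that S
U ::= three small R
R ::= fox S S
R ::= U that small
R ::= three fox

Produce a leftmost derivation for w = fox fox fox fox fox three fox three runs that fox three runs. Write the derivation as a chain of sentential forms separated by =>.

S => fox R runs => fox fox S S runs => fox fox fox R runs S runs => fox fox fox fox S S runs S runs => fox fox fox fox fox three S runs S runs => fox fox fox fox fox three fox three runs S runs => fox fox fox fox fox three fox three runs U runs => fox fox fox fox fox three fox three runs that S runs => fox fox fox fox fox three fox three runs that fox three runs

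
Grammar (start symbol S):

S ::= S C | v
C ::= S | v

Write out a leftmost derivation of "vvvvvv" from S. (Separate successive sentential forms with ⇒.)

S⇒SC⇒SCC⇒SCCC⇒SCCCC⇒vCCCC⇒vvCCC⇒vvvCC⇒vvvSC⇒vvvSCC⇒vvvvCC⇒vvvvvC⇒vvvvvv

S ⇒ SC   [S ::= S C]
SC ⇒ SCC   [S ::= S C]
SCC ⇒ SCCC   [S ::= S C]
SCCC ⇒ SCCCC   [S ::= S C]
SCCCC ⇒ vCCCC   [S ::= v]
vCCCC ⇒ vvCCC   [C ::= v]
vvCCC ⇒ vvvCC   [C ::= v]
vvvCC ⇒ vvvSC   [C ::= S]
vvvSC ⇒ vvvSCC   [S ::= S C]
vvvSCC ⇒ vvvvCC   [S ::= v]
vvvvCC ⇒ vvvvvC   [C ::= v]
vvvvvC ⇒ vvvvvv   [C ::= v]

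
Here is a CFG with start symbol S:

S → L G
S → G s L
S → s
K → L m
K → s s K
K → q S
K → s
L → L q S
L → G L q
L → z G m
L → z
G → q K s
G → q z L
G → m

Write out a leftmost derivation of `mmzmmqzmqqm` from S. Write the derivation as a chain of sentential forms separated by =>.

S=>LG=>GLqG=>mLqG=>mGLqqG=>mmLqqG=>mmLqSqqG=>mmzGmqSqqG=>mmzmmqSqqG=>mmzmmqLGqqG=>mmzmmqzGqqG=>mmzmmqzmqqG=>mmzmmqzmqqm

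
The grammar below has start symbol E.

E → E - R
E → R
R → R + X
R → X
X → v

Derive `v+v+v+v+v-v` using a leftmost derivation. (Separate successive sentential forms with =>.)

E => E-R => R-R => R+X-R => R+X+X-R => R+X+X+X-R => R+X+X+X+X-R => X+X+X+X+X-R => v+X+X+X+X-R => v+v+X+X+X-R => v+v+v+X+X-R => v+v+v+v+X-R => v+v+v+v+v-R => v+v+v+v+v-X => v+v+v+v+v-v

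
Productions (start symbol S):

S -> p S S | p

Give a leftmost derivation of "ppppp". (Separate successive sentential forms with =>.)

S => pSS => ppS => pppSS => ppppS => ppppp

S => pSS   [S -> p S S]
pSS => ppS   [S -> p]
ppS => pppSS   [S -> p S S]
pppSS => ppppS   [S -> p]
ppppS => ppppp   [S -> p]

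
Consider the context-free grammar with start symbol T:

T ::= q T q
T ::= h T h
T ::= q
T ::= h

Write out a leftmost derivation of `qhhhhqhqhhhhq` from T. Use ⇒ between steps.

T ⇒ qTq ⇒ qhThq ⇒ qhhThhq ⇒ qhhhThhhq ⇒ qhhhhThhhhq ⇒ qhhhhqTqhhhhq ⇒ qhhhhqhqhhhhq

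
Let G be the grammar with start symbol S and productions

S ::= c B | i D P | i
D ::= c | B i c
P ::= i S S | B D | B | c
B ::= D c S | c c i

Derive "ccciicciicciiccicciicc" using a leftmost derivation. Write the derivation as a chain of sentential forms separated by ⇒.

S⇒cB⇒cDcS⇒cBiccS⇒cDcSiccS⇒cBiccSiccS⇒cDcSiccSiccS⇒cBiccSiccSiccS⇒ccciiccSiccSiccS⇒ccciicciiccSiccS⇒ccciicciicciiccS⇒ccciicciicciicciDP⇒ccciicciicciicciBicP⇒ccciicciicciiccicciicP⇒ccciicciicciiccicciicc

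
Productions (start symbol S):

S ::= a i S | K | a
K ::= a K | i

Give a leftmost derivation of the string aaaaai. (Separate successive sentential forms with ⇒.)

S ⇒ K   [S ::= K]
K ⇒ aK   [K ::= a K]
aK ⇒ aaK   [K ::= a K]
aaK ⇒ aaaK   [K ::= a K]
aaaK ⇒ aaaaK   [K ::= a K]
aaaaK ⇒ aaaaaK   [K ::= a K]
aaaaaK ⇒ aaaaai   [K ::= i]

S ⇒ K ⇒ aK ⇒ aaK ⇒ aaaK ⇒ aaaaK ⇒ aaaaaK ⇒ aaaaai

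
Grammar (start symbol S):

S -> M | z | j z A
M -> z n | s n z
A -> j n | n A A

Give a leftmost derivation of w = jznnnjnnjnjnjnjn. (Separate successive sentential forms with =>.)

S => jzA   [S -> j z A]
jzA => jznAA   [A -> n A A]
jznAA => jznnAAA   [A -> n A A]
jznnAAA => jznnnAAAA   [A -> n A A]
jznnnAAAA => jznnnjnAAA   [A -> j n]
jznnnjnAAA => jznnnjnnAAAA   [A -> n A A]
jznnnjnnAAAA => jznnnjnnjnAAA   [A -> j n]
jznnnjnnjnAAA => jznnnjnnjnjnAA   [A -> j n]
jznnnjnnjnjnAA => jznnnjnnjnjnjnA   [A -> j n]
jznnnjnnjnjnjnA => jznnnjnnjnjnjnjn   [A -> j n]

S => jzA => jznAA => jznnAAA => jznnnAAAA => jznnnjnAAA => jznnnjnnAAAA => jznnnjnnjnAAA => jznnnjnnjnjnAA => jznnnjnnjnjnjnA => jznnnjnnjnjnjnjn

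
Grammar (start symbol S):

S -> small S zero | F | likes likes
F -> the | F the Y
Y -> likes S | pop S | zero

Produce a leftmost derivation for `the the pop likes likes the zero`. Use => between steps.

S => F => F the Y => F the Y the Y => the the Y the Y => the the pop S the Y => the the pop likes likes the Y => the the pop likes likes the zero

S => F   [S -> F]
F => F the Y   [F -> F the Y]
F the Y => F the Y the Y   [F -> F the Y]
F the Y the Y => the the Y the Y   [F -> the]
the the Y the Y => the the pop S the Y   [Y -> pop S]
the the pop S the Y => the the pop likes likes the Y   [S -> likes likes]
the the pop likes likes the Y => the the pop likes likes the zero   [Y -> zero]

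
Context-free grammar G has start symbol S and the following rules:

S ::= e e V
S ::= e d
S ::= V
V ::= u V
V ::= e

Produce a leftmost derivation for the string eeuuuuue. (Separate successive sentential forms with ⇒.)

S ⇒ eeV ⇒ eeuV ⇒ eeuuV ⇒ eeuuuV ⇒ eeuuuuV ⇒ eeuuuuuV ⇒ eeuuuuue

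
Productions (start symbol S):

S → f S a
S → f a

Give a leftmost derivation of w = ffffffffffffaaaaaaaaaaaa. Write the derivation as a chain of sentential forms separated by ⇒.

S ⇒ fSa   [S → f S a]
fSa ⇒ ffSaa   [S → f S a]
ffSaa ⇒ fffSaaa   [S → f S a]
fffSaaa ⇒ ffffSaaaa   [S → f S a]
ffffSaaaa ⇒ fffffSaaaaa   [S → f S a]
fffffSaaaaa ⇒ ffffffSaaaaaa   [S → f S a]
ffffffSaaaaaa ⇒ fffffffSaaaaaaa   [S → f S a]
fffffffSaaaaaaa ⇒ ffffffffSaaaaaaaa   [S → f S a]
ffffffffSaaaaaaaa ⇒ fffffffffSaaaaaaaaa   [S → f S a]
fffffffffSaaaaaaaaa ⇒ ffffffffffSaaaaaaaaaa   [S → f S a]
ffffffffffSaaaaaaaaaa ⇒ fffffffffffSaaaaaaaaaaa   [S → f S a]
fffffffffffSaaaaaaaaaaa ⇒ ffffffffffffaaaaaaaaaaaa   [S → f a]

S ⇒ fSa ⇒ ffSaa ⇒ fffSaaa ⇒ ffffSaaaa ⇒ fffffSaaaaa ⇒ ffffffSaaaaaa ⇒ fffffffSaaaaaaa ⇒ ffffffffSaaaaaaaa ⇒ fffffffffSaaaaaaaaa ⇒ ffffffffffSaaaaaaaaaa ⇒ fffffffffffSaaaaaaaaaaa ⇒ ffffffffffffaaaaaaaaaaaa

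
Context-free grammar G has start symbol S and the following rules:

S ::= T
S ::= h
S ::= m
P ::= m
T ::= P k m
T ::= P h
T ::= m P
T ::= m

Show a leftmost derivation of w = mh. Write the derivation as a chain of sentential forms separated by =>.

S => T => Ph => mh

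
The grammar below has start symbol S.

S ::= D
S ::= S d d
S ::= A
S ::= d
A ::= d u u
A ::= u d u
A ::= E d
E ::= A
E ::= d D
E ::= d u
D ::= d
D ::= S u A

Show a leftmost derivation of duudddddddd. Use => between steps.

S => Sdd => Sdddd => Sdddddd => Sdddddddd => Adddddddd => duudddddddd

S => Sdd   [S ::= S d d]
Sdd => Sdddd   [S ::= S d d]
Sdddd => Sdddddd   [S ::= S d d]
Sdddddd => Sdddddddd   [S ::= S d d]
Sdddddddd => Adddddddd   [S ::= A]
Adddddddd => duudddddddd   [A ::= d u u]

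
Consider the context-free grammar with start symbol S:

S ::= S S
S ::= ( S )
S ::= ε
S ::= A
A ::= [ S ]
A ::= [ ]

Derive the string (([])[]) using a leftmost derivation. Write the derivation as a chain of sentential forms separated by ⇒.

S ⇒ (S)   [S ::= ( S )]
(S) ⇒ (SS)   [S ::= S S]
(SS) ⇒ ((S)S)   [S ::= ( S )]
((S)S) ⇒ ((A)S)   [S ::= A]
((A)S) ⇒ (([])S)   [A ::= [ ]]
(([])S) ⇒ (([])A)   [S ::= A]
(([])A) ⇒ (([])[])   [A ::= [ ]]

S⇒(S)⇒(SS)⇒((S)S)⇒((A)S)⇒(([])S)⇒(([])A)⇒(([])[])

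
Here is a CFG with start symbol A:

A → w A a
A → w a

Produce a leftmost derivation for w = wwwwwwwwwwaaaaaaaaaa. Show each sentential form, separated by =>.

A => wAa => wwAaa => wwwAaaa => wwwwAaaaa => wwwwwAaaaaa => wwwwwwAaaaaaa => wwwwwwwAaaaaaaa => wwwwwwwwAaaaaaaaa => wwwwwwwwwAaaaaaaaaa => wwwwwwwwwwaaaaaaaaaa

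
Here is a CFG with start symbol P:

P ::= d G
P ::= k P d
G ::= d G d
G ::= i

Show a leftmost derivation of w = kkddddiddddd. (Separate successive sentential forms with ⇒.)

P ⇒ kPd ⇒ kkPdd ⇒ kkdGdd ⇒ kkddGddd ⇒ kkdddGdddd ⇒ kkddddGddddd ⇒ kkddddiddddd

P ⇒ kPd   [P ::= k P d]
kPd ⇒ kkPdd   [P ::= k P d]
kkPdd ⇒ kkdGdd   [P ::= d G]
kkdGdd ⇒ kkddGddd   [G ::= d G d]
kkddGddd ⇒ kkdddGdddd   [G ::= d G d]
kkdddGdddd ⇒ kkddddGddddd   [G ::= d G d]
kkddddGddddd ⇒ kkddddiddddd   [G ::= i]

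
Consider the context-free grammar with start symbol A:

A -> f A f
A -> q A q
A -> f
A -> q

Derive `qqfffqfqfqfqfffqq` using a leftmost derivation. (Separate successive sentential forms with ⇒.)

A ⇒ qAq ⇒ qqAqq ⇒ qqfAfqq ⇒ qqffAffqq ⇒ qqfffAfffqq ⇒ qqfffqAqfffqq ⇒ qqfffqfAfqfffqq ⇒ qqfffqfqAqfqfffqq ⇒ qqfffqfqfqfqfffqq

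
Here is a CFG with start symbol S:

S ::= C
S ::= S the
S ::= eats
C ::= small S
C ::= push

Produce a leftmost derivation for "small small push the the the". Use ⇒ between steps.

S ⇒ S the   [S ::= S the]
S the ⇒ C the   [S ::= C]
C the ⇒ small S the   [C ::= small S]
small S the ⇒ small S the the   [S ::= S the]
small S the the ⇒ small S the the the   [S ::= S the]
small S the the the ⇒ small C the the the   [S ::= C]
small C the the the ⇒ small small S the the the   [C ::= small S]
small small S the the the ⇒ small small C the the the   [S ::= C]
small small C the the the ⇒ small small push the the the   [C ::= push]

S ⇒ S the ⇒ C the ⇒ small S the ⇒ small S the the ⇒ small S the the the ⇒ small C the the the ⇒ small small S the the the ⇒ small small C the the the ⇒ small small push the the the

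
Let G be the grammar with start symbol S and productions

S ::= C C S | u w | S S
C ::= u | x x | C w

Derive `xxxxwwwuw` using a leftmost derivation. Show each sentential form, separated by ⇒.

S⇒CCS⇒xxCS⇒xxCwS⇒xxCwwS⇒xxCwwwS⇒xxxxwwwS⇒xxxxwwwuw

S ⇒ CCS   [S ::= C C S]
CCS ⇒ xxCS   [C ::= x x]
xxCS ⇒ xxCwS   [C ::= C w]
xxCwS ⇒ xxCwwS   [C ::= C w]
xxCwwS ⇒ xxCwwwS   [C ::= C w]
xxCwwwS ⇒ xxxxwwwS   [C ::= x x]
xxxxwwwS ⇒ xxxxwwwuw   [S ::= u w]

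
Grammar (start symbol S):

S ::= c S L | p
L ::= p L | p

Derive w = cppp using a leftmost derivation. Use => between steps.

S => cSL => cpL => cppL => cppp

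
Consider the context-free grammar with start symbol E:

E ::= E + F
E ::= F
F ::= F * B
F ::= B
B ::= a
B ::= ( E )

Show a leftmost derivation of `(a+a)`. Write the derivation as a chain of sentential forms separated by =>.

E => F => B => (E) => (E+F) => (F+F) => (B+F) => (a+F) => (a+B) => (a+a)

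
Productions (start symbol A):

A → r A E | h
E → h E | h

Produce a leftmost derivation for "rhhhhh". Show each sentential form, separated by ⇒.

A ⇒ rAE   [A → r A E]
rAE ⇒ rhE   [A → h]
rhE ⇒ rhhE   [E → h E]
rhhE ⇒ rhhhE   [E → h E]
rhhhE ⇒ rhhhhE   [E → h E]
rhhhhE ⇒ rhhhhh   [E → h]

A ⇒ rAE ⇒ rhE ⇒ rhhE ⇒ rhhhE ⇒ rhhhhE ⇒ rhhhhh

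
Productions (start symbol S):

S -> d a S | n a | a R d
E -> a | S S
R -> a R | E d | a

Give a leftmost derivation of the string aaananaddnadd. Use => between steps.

S => aRd   [S -> a R d]
aRd => aEdd   [R -> E d]
aEdd => aSSdd   [E -> S S]
aSSdd => aaRdSdd   [S -> a R d]
aaRdSdd => aaaRdSdd   [R -> a R]
aaaRdSdd => aaaEddSdd   [R -> E d]
aaaEddSdd => aaaSSddSdd   [E -> S S]
aaaSSddSdd => aaanaSddSdd   [S -> n a]
aaanaSddSdd => aaananaddSdd   [S -> n a]
aaananaddSdd => aaananaddnadd   [S -> n a]

S => aRd => aEdd => aSSdd => aaRdSdd => aaaRdSdd => aaaEddSdd => aaaSSddSdd => aaanaSddSdd => aaananaddSdd => aaananaddnadd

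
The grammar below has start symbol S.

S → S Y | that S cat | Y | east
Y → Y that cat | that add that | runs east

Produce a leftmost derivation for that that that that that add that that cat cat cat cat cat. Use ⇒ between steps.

S ⇒ that S cat ⇒ that that S cat cat ⇒ that that that S cat cat cat ⇒ that that that that S cat cat cat cat ⇒ that that that that Y cat cat cat cat ⇒ that that that that Y that cat cat cat cat cat ⇒ that that that that that add that that cat cat cat cat cat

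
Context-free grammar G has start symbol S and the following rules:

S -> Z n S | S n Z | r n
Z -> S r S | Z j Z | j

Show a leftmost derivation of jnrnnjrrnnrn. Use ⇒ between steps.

S⇒ZnS⇒SrSnS⇒ZnSrSnS⇒jnSrSnS⇒jnSnZrSnS⇒jnrnnZrSnS⇒jnrnnjrSnS⇒jnrnnjrrnnS⇒jnrnnjrrnnrn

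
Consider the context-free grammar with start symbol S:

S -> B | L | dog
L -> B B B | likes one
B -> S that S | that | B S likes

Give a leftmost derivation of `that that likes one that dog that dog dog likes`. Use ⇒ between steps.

S ⇒ B ⇒ B S likes ⇒ S that S S likes ⇒ B that S S likes ⇒ S that S that S S likes ⇒ B that S that S S likes ⇒ that that S that S S likes ⇒ that that B that S S likes ⇒ that that S that S that S S likes ⇒ that that L that S that S S likes ⇒ that that likes one that S that S S likes ⇒ that that likes one that dog that S S likes ⇒ that that likes one that dog that dog S likes ⇒ that that likes one that dog that dog dog likes

S ⇒ B   [S -> B]
B ⇒ B S likes   [B -> B S likes]
B S likes ⇒ S that S S likes   [B -> S that S]
S that S S likes ⇒ B that S S likes   [S -> B]
B that S S likes ⇒ S that S that S S likes   [B -> S that S]
S that S that S S likes ⇒ B that S that S S likes   [S -> B]
B that S that S S likes ⇒ that that S that S S likes   [B -> that]
that that S that S S likes ⇒ that that B that S S likes   [S -> B]
that that B that S S likes ⇒ that that S that S that S S likes   [B -> S that S]
that that S that S that S S likes ⇒ that that L that S that S S likes   [S -> L]
that that L that S that S S likes ⇒ that that likes one that S that S S likes   [L -> likes one]
that that likes one that S that S S likes ⇒ that that likes one that dog that S S likes   [S -> dog]
that that likes one that dog that S S likes ⇒ that that likes one that dog that dog S likes   [S -> dog]
that that likes one that dog that dog S likes ⇒ that that likes one that dog that dog dog likes   [S -> dog]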